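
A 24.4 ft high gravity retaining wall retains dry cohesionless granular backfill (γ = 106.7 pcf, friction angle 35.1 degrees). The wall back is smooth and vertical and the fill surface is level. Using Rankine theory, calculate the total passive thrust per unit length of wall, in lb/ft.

118000 lb/ft

K_p = tan²(45° + φ/2) = 3.706.
P_p = ½ K_p γ H² = 0.5 × 3.706 × 106.7 × 24.4² = 117700 lb/ft.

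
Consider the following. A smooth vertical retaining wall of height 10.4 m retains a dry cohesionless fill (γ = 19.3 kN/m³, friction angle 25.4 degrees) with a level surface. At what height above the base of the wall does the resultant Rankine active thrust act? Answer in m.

K_a = 0.3996.
The pressure distribution is triangular, so the resultant acts at H/3 above the base = 10.4/3 = 3.467 m.

3.47 m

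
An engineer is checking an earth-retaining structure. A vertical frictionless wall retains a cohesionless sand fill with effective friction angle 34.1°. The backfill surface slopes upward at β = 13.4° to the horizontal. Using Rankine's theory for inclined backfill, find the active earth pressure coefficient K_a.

0.303

K_a = cos β · (cos β − √(cos²β − cos²φ)) / (cos β + √(cos²β − cos²φ)).
cos β = 0.9728, cos φ = 0.8281, √(cos²β − cos²φ) = 0.5105.
K_a = 0.9728 × (0.9728 − 0.5105)/(0.9728 + 0.5105) = 0.3032.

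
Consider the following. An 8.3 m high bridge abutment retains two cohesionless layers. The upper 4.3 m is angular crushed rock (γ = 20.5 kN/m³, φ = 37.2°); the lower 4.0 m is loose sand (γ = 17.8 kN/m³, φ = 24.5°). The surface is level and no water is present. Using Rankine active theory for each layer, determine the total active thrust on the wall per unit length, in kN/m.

K_a1 = tan²(45°−37.2°/2) = 0.2464; K_a2 = tan²(45°−24.5°/2) = 0.4137.
Layer 1: σ at base = K_a1 γ₁ h₁ = 21.72 kPa; P₁ = ½×21.72×4.3 = 46.70.
Layer 2: σ_v at top = γ₁h₁ = 88.15; σ_h top = K_a2×88.15 = 36.47; σ_h base = K_a2×(88.15+17.8×4.0) = 65.93.
P₂ = ½(36.47+65.93)×4.0 = 204.8. Total P_a = 46.70+204.8 = 251.5 kN/m.

251 kN/m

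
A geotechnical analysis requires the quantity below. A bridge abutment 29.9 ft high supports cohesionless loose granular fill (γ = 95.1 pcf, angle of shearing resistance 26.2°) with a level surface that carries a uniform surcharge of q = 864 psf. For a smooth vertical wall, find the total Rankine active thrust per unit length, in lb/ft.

26500 lb/ft

K_a = tan²(45° − φ/2) = 0.3874.
Soil triangle: ½ K_a γ H² = 0.5×0.3874×95.1×29.9² = 16470 lb/ft.
Surcharge rectangle: K_a q H = 0.3874×864×29.9 = 10010 lb/ft.
Total = 16470 + 10010 = 26480 lb/ft.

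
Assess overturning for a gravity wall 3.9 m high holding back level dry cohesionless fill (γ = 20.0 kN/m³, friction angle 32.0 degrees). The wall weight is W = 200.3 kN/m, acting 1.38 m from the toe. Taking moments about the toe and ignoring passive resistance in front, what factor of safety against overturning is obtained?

4.55

K_a = tan²(45° − 32.0°/2) = 0.3073.
P_a = ½K_aγH² = 0.5×0.3073×20.0×3.9² = 46.73 kN/m, acting at H/3 = 1.300 m above the base.
Overturning moment M_o = P_a × H/3 = 46.73 × 1.300 = 60.75.
Resisting moment M_r = W × 1.38 = 200.3 × 1.38 = 276.4.
FS_overturning = M_r/M_o = 276.4/60.75 = 4.550.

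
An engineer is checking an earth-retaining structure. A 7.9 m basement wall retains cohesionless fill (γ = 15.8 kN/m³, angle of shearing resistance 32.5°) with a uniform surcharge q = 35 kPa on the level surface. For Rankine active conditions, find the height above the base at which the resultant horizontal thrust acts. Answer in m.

K_a = 0.3010.
Triangular part P₁ = ½K_aγH² = 148.4 at H/3 = 2.633 m; rectangular part P₂ = K_a q H = 83.22 at H/2 = 3.950 m.
ȳ = (P₁·2.633 + P₂·3.950)/(P₁+P₂) = 3.106 m.

3.11 m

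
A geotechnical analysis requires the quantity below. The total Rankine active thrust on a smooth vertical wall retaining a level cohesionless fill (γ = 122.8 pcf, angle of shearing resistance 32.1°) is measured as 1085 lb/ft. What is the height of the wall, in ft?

K_a = 0.3060. P_a = ½ K_a γ H² ⇒ H = √(2P_a/(K_a γ)).
H = √(2×1085/(0.3060×122.8)) = 7.599 ft.

7.60 ft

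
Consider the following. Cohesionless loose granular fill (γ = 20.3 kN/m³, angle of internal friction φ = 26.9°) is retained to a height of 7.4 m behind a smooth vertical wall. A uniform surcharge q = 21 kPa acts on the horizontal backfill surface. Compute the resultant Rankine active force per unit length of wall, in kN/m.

K_a = tan²(45° − φ/2) = 0.3770.
Soil triangle: ½ K_a γ H² = 0.5×0.3770×20.3×7.4² = 209.5 kN/m.
Surcharge rectangle: K_a q H = 0.3770×21×7.4 = 58.59 kN/m.
Total = 209.5 + 58.59 = 268.1 kN/m.

268 kN/m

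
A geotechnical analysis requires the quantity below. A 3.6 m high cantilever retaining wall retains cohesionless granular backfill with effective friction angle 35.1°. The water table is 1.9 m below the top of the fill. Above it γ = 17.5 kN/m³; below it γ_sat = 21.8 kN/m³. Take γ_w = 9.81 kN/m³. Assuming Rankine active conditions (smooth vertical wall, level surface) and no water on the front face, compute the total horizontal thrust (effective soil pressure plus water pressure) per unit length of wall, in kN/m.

42.6 kN/m

K_a = tan²(45° − φ/2) = 0.2698.
γ' = 21.8 − 9.81 = 11.99 kN/m³. Depth below WT = 1.7 m.
σ'_h at WT = K_a γ d_w = 8.972 kPa; at base = 8.972 + K_a γ' × 1.7 = 14.47 kPa.
P₁ (0–1.9 m) = ½×8.972×1.9 = 8.523. P₂ (1.9–3.6 m) = ½(8.972+14.47)×1.7 = 19.93.
P_w = ½ γ_w h₂² = 0.5×9.81×1.7² = 14.18. Total = 8.523+19.93+14.18 = 42.63 kN/m.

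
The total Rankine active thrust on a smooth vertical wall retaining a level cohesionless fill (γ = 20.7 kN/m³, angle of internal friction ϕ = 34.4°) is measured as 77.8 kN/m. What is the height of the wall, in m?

K_a = 0.2780. P_a = ½ K_a γ H² ⇒ H = √(2P_a/(K_a γ)).
H = √(2×77.8/(0.2780×20.7)) = 5.200 m.

5.20 m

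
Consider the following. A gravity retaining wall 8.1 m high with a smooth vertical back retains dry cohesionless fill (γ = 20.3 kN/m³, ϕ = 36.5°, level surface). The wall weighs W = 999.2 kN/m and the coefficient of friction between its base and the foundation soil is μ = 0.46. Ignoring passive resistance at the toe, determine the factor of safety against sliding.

K_a = tan²(45° − 36.5°/2) = 0.2541.
P_a = ½K_aγH² = 0.5×0.2541×20.3×8.1² = 169.2 kN/m, acting at H/3 = 2.700 m above the base.
FS_sliding = μW / P_a = 0.46×999.2 / 169.2 = 2.717.

2.72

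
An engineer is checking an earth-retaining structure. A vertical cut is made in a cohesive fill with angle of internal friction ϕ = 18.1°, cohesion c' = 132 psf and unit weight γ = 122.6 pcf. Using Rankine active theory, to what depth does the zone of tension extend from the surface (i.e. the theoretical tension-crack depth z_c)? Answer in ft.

2.97 ft

K_a = tan²(45° − 18.1°/2) = 0.5259; √K_a = 0.7252.
The active pressure is zero where K_a γ z = 2c√K_a, so z_c = 2c/(γ√K_a) = 2×132/(122.6×0.7252) = 2.969 ft.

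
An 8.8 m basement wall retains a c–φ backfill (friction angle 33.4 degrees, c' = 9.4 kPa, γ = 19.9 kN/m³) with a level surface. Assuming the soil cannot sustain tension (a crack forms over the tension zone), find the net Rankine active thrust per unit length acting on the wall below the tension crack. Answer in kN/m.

K_a = 0.2899; √K_a = 0.5384.
Tension-crack depth z_c = 2c/(γ√K_a) = 2×9.4/(19.9×0.5384) = 1.755 m.
σ_a at base = K_a γ H − 2c√K_a = 0.2899×19.9×8.8 − 2×9.4×0.5384 = 40.65 kPa.
P_a = ½ × 40.65 × (H − z_c) = 0.5×40.65×7.045 = 143.2 kN/m.

143 kN/m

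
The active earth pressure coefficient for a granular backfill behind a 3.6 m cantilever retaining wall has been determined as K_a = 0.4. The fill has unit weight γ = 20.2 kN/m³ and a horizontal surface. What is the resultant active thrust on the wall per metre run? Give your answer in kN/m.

P = ½ K_a γ H² = 0.5 × 0.4 × 20.2 × 3.6² = 52.36 kN/m.

52.4 kN/m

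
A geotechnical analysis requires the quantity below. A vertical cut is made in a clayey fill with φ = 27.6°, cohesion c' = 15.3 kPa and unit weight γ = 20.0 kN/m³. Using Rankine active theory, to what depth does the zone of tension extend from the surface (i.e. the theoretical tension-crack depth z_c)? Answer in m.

K_a = tan²(45° − 27.6°/2) = 0.3668; √K_a = 0.6056.
The active pressure is zero where K_a γ z = 2c√K_a, so z_c = 2c/(γ√K_a) = 2×15.3/(20.0×0.6056) = 2.526 m.

2.53 m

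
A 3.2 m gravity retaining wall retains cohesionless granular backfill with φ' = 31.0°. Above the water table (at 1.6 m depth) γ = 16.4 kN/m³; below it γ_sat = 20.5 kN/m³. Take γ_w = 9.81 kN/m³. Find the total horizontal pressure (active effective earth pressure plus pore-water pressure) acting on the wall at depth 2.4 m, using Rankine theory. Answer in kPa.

19.0 kPa

K_a = (1 − sin φ)/(1 + sin φ) = 0.3201.
γ' = 20.5 − 9.81 = 10.69 kN/m³.
Effective vertical stress at 2.4 m: σ'_v = 16.4×1.6 + 10.69×0.800 = 34.79 kPa.
σ'_h = K_a σ'_v = 0.3201 × 34.79 = 11.14 kPa; u = γ_w × 0.800 = 7.848 kPa.
Total σ_h = 11.14 + 7.848 = 18.98 kPa.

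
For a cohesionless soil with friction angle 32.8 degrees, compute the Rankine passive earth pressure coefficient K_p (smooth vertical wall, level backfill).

K_p = (1 + sin φ)/(1 − sin φ) = tan²(45° + 32.8°/2) = 3.364.

3.36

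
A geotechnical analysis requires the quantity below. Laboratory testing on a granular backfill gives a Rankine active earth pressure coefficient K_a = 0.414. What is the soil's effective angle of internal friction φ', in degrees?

24.5°

K_a = tan²(45° − φ/2) ⇒ 45° − φ/2 = arctan(√0.414) = 32.76°.
φ = 2(45° − 32.76°) = 24.48°.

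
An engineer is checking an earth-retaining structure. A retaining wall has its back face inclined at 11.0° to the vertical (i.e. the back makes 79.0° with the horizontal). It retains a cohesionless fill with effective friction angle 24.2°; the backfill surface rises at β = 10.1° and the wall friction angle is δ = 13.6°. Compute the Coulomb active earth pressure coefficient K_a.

0.548

K_a = sin²(α+φ) / [sin²α · sin(α−δ) · (1 + √{sin(φ+δ)sin(φ−β) / (sin(α−δ)sin(α+β))})²].
With α = 79.0°, φ = 24.2°, δ = 13.6°, β = 10.1°: K_a = 0.5478.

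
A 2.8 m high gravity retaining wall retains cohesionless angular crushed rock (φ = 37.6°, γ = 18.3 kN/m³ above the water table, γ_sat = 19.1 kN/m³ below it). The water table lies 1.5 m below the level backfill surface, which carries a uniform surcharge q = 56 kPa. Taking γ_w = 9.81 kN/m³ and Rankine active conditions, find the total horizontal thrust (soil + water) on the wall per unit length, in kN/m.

61.8 kN/m

K_a = tan²(45° − φ/2) = 0.2421.
γ' = 19.1 − 9.81 = 9.290 kN/m³. h₂ = H − d_w = 1.3 m.
σ'_h: at surface K_a·q = 13.56; at WT K_a(q+γd_w) = 20.21; at base K_a(q+γd_w+γ'h₂) = 23.13 kPa.
P₁ = ½(13.56+20.21)×1.5 = 25.32; P₂ = ½(20.21+23.13)×1.3 = 28.17; P_w = ½γ_w h₂² = 8.289.
Total = 25.32+28.17+8.289 = 61.78 kN/m.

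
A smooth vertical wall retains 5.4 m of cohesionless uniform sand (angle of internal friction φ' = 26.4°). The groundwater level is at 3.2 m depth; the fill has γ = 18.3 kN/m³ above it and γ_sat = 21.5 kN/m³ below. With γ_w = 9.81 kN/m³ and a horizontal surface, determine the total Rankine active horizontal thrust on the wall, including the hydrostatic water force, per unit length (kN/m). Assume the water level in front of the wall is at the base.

K_a = tan²(45° − φ/2) = 0.3844.
γ' = 21.5 − 9.81 = 11.69 kN/m³. Depth below WT = 2.2 m.
σ'_h at WT = K_a γ d_w = 22.51 kPa; at base = 22.51 + K_a γ' × 2.2 = 32.40 kPa.
P₁ (0–3.2 m) = ½×22.51×3.2 = 36.02. P₂ (3.2–5.4 m) = ½(22.51+32.40)×2.2 = 60.40.
P_w = ½ γ_w h₂² = 0.5×9.81×2.2² = 23.74. Total = 36.02+60.40+23.74 = 120.2 kN/m.

120 kN/m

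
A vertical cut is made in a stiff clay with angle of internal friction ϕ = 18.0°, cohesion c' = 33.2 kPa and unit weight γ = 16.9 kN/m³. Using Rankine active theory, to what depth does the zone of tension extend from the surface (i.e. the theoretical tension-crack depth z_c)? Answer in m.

K_a = tan²(45° − 18.0°/2) = 0.5279; √K_a = 0.7265.
The active pressure is zero where K_a γ z = 2c√K_a, so z_c = 2c/(γ√K_a) = 2×33.2/(16.9×0.7265) = 5.408 m.

5.41 m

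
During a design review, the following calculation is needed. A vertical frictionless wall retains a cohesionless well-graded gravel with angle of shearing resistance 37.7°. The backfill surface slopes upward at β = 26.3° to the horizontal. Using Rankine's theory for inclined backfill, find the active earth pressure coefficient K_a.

0.323

K_a = cos β · (cos β − √(cos²β − cos²φ)) / (cos β + √(cos²β − cos²φ)).
cos β = 0.8965, cos φ = 0.7912, √(cos²β − cos²φ) = 0.4215.
K_a = 0.8965 × (0.8965 − 0.4215)/(0.8965 + 0.4215) = 0.3231.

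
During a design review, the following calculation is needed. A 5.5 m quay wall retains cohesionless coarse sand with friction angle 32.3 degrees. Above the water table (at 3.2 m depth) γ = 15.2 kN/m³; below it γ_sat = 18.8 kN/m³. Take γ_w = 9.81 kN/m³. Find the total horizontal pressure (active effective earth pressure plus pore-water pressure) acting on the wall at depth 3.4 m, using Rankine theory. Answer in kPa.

K_a = (1 − sin φ)/(1 + sin φ) = 0.3035.
γ' = 18.8 − 9.81 = 8.990 kN/m³.
Effective vertical stress at 3.4 m: σ'_v = 15.2×3.2 + 8.990×0.200 = 50.44 kPa.
σ'_h = K_a σ'_v = 0.3035 × 50.44 = 15.31 kPa; u = γ_w × 0.200 = 1.962 kPa.
Total σ_h = 15.31 + 1.962 = 17.27 kPa.

17.3 kPa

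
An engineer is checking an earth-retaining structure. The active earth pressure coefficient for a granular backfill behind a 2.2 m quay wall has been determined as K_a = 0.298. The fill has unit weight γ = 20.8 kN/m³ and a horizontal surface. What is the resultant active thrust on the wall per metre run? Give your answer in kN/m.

15.0 kN/m

P = ½ K_a γ H² = 0.5 × 0.298 × 20.8 × 2.2² = 15.00 kN/m.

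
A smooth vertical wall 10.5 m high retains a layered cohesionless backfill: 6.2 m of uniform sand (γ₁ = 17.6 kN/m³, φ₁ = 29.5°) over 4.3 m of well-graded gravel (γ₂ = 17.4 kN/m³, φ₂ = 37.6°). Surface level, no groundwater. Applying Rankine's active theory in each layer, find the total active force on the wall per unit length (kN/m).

K_a1 = tan²(45°−29.5°/2) = 0.3401; K_a2 = tan²(45°−37.6°/2) = 0.2421.
Layer 1: σ at base = K_a1 γ₁ h₁ = 37.11 kPa; P₁ = ½×37.11×6.2 = 115.0.
Layer 2: σ_v at top = γ₁h₁ = 109.1; σ_h top = K_a2×109.1 = 26.42; σ_h base = K_a2×(109.1+17.4×4.3) = 44.54.
P₂ = ½(26.42+44.54)×4.3 = 152.6. Total P_a = 115.0+152.6 = 267.6 kN/m.

268 kN/m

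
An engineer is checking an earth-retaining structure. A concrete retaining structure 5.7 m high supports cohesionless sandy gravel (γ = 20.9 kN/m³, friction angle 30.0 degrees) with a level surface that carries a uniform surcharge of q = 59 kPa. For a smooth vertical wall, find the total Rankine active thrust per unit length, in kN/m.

K_a = tan²(45° − φ/2) = 0.3333.
Soil triangle: ½ K_a γ H² = 0.5×0.3333×20.9×5.7² = 113.2 kN/m.
Surcharge rectangle: K_a q H = 0.3333×59×5.7 = 112.1 kN/m.
Total = 113.2 + 112.1 = 225.3 kN/m.

225 kN/m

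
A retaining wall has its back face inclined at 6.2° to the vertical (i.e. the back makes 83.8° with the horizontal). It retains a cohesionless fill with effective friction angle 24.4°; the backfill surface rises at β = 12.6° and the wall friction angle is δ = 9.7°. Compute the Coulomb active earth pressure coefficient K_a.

0.524

K_a = sin²(α+φ) / [sin²α · sin(α−δ) · (1 + √{sin(φ+δ)sin(φ−β) / (sin(α−δ)sin(α+β))})²].
With α = 83.8°, φ = 24.4°, δ = 9.7°, β = 12.6°: K_a = 0.5238.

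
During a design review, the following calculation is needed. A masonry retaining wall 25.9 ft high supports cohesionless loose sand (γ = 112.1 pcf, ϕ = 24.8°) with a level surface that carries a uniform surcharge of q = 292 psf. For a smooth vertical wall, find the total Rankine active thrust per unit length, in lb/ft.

K_a = tan²(45° − φ/2) = 0.4090.
Soil triangle: ½ K_a γ H² = 0.5×0.4090×112.1×25.9² = 15380 lb/ft.
Surcharge rectangle: K_a q H = 0.4090×292×25.9 = 3093 lb/ft.
Total = 15380 + 3093 = 18470 lb/ft.

18500 lb/ft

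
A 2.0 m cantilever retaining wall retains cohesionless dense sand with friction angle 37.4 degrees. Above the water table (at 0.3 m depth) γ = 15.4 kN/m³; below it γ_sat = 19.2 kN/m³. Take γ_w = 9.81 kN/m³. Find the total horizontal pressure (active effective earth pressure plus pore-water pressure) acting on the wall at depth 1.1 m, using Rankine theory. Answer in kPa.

K_a = (1 − sin φ)/(1 + sin φ) = 0.2443.
γ' = 19.2 − 9.81 = 9.390 kN/m³.
Effective vertical stress at 1.1 m: σ'_v = 15.4×0.3 + 9.390×0.800 = 12.13 kPa.
σ'_h = K_a σ'_v = 0.2443 × 12.13 = 2.963 kPa; u = γ_w × 0.800 = 7.848 kPa.
Total σ_h = 2.963 + 7.848 = 10.81 kPa.

10.8 kPa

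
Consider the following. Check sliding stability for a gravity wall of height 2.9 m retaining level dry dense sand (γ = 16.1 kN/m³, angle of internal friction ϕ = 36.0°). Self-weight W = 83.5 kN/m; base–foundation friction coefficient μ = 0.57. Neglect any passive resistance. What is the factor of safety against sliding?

K_a = tan²(45° − 36.0°/2) = 0.2596.
P_a = ½K_aγH² = 0.5×0.2596×16.1×2.9² = 17.58 kN/m, acting at H/3 = 0.9667 m above the base.
FS_sliding = μW / P_a = 0.57×83.5 / 17.58 = 2.708.

2.71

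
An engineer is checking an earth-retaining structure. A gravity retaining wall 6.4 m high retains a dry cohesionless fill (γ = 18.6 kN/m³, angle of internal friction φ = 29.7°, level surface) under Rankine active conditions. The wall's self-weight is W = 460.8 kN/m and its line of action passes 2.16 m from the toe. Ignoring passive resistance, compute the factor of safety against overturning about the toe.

3.63

K_a = tan²(45° − 29.7°/2) = 0.3374.
P_a = ½K_aγH² = 0.5×0.3374×18.6×6.4² = 128.5 kN/m, acting at H/3 = 2.133 m above the base.
Overturning moment M_o = P_a × H/3 = 128.5 × 2.133 = 274.2.
Resisting moment M_r = W × 2.16 = 460.8 × 2.16 = 995.3.
FS_overturning = M_r/M_o = 995.3/274.2 = 3.630.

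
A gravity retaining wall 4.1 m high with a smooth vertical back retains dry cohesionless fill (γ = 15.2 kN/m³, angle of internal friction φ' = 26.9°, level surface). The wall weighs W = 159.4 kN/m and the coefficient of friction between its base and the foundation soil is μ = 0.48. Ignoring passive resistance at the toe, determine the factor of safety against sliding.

K_a = tan²(45° − 26.9°/2) = 0.3770.
P_a = ½K_aγH² = 0.5×0.3770×15.2×4.1² = 48.16 kN/m, acting at H/3 = 1.367 m above the base.
FS_sliding = μW / P_a = 0.48×159.4 / 48.16 = 1.589.

1.59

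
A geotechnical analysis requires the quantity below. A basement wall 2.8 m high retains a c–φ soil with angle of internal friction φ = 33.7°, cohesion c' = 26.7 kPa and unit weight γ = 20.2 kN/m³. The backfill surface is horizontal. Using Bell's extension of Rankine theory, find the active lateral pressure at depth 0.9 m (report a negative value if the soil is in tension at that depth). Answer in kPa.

K_a = (1 − sin φ)/(1 + sin φ) = 0.2863.
σ_a = K_a γ z − 2c√K_a = 0.2863×20.2×0.9 − 2×26.7×0.5351 = -23.37 kPa.

-23.4 kPa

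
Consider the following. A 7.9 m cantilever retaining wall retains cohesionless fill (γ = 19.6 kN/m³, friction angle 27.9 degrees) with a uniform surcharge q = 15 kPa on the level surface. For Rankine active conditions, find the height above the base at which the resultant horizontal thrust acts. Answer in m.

K_a = 0.3625.
Triangular part P₁ = ½K_aγH² = 221.7 at H/3 = 2.633 m; rectangular part P₂ = K_a q H = 42.95 at H/2 = 3.950 m.
ȳ = (P₁·2.633 + P₂·3.950)/(P₁+P₂) = 2.847 m.

2.85 m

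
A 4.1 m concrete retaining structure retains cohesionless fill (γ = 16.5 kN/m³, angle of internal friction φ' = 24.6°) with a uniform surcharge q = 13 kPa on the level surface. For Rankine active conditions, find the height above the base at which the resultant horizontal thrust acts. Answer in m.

K_a = 0.4121.
Triangular part P₁ = ½K_aγH² = 57.16 at H/3 = 1.367 m; rectangular part P₂ = K_a q H = 21.97 at H/2 = 2.050 m.
ȳ = (P₁·1.367 + P₂·2.050)/(P₁+P₂) = 1.556 m.

1.56 m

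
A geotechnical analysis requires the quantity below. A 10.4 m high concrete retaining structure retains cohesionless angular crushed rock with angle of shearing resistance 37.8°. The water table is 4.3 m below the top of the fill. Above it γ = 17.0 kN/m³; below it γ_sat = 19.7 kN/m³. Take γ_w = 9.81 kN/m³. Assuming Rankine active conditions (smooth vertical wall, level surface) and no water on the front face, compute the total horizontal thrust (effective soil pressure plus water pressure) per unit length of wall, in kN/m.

371 kN/m

K_a = tan²(45° − φ/2) = 0.2400.
γ' = 19.7 − 9.81 = 9.890 kN/m³. Depth below WT = 6.1 m.
σ'_h at WT = K_a γ d_w = 17.54 kPa; at base = 17.54 + K_a γ' × 6.1 = 32.02 kPa.
P₁ (0–4.3 m) = ½×17.54×4.3 = 37.72. P₂ (4.3–10.4 m) = ½(17.54+32.02)×6.1 = 151.2.
P_w = ½ γ_w h₂² = 0.5×9.81×6.1² = 182.5. Total = 37.72+151.2+182.5 = 371.4 kN/m.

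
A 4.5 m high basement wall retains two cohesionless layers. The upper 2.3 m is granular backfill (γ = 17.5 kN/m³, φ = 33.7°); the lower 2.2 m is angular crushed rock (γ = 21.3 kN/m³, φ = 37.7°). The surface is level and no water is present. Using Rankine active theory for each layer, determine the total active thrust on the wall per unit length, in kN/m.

K_a1 = tan²(45°−33.7°/2) = 0.2863; K_a2 = tan²(45°−37.7°/2) = 0.2411.
Layer 1: σ at base = K_a1 γ₁ h₁ = 11.52 kPa; P₁ = ½×11.52×2.3 = 13.25.
Layer 2: σ_v at top = γ₁h₁ = 40.25; σ_h top = K_a2×40.25 = 9.703; σ_h base = K_a2×(40.25+21.3×2.2) = 21.00.
P₂ = ½(9.703+21.00)×2.2 = 33.77. Total P_a = 13.25+33.77 = 47.02 kN/m.

47.0 kN/m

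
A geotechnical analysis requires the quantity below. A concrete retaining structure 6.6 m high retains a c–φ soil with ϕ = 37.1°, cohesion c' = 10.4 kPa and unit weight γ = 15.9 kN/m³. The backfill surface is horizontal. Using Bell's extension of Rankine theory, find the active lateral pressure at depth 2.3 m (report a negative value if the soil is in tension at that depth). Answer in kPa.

-1.30 kPa

K_a = (1 − sin φ)/(1 + sin φ) = 0.2475.
σ_a = K_a γ z − 2c√K_a = 0.2475×15.9×2.3 − 2×10.4×0.4975 = -1.297 kPa.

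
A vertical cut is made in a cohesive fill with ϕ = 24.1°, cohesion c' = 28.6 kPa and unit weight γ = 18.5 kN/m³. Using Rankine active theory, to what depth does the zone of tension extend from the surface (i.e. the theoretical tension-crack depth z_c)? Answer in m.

4.77 m

K_a = tan²(45° − 24.1°/2) = 0.4201; √K_a = 0.6482.
The active pressure is zero where K_a γ z = 2c√K_a, so z_c = 2c/(γ√K_a) = 2×28.6/(18.5×0.6482) = 4.770 m.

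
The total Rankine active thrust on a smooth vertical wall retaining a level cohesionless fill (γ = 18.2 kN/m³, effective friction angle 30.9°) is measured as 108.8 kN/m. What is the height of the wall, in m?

K_a = 0.3214. P_a = ½ K_a γ H² ⇒ H = √(2P_a/(K_a γ)).
H = √(2×108.8/(0.3214×18.2)) = 6.099 m.

6.10 m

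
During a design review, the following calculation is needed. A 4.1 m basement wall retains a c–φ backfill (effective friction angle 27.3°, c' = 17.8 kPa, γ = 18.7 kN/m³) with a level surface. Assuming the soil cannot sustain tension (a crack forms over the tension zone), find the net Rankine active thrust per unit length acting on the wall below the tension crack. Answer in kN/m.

3.30 kN/m

K_a = 0.3711; √K_a = 0.6092.
Tension-crack depth z_c = 2c/(γ√K_a) = 2×17.8/(18.7×0.6092) = 3.125 m.
σ_a at base = K_a γ H − 2c√K_a = 0.3711×18.7×4.1 − 2×17.8×0.6092 = 6.767 kPa.
P_a = ½ × 6.767 × (H − z_c) = 0.5×6.767×0.9750 = 3.299 kN/m.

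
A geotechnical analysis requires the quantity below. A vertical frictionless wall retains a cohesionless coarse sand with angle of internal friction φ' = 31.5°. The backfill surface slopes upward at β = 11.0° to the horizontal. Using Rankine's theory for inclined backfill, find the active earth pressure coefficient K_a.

0.331

K_a = cos β · (cos β − √(cos²β − cos²φ)) / (cos β + √(cos²β − cos²φ)).
cos β = 0.9816, cos φ = 0.8526, √(cos²β − cos²φ) = 0.4864.
K_a = 0.9816 × (0.9816 − 0.4864)/(0.9816 + 0.4864) = 0.3311.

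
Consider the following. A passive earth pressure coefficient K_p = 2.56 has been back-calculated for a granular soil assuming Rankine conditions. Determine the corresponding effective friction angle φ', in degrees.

26.0°

K_p = (1+sin φ)/(1−sin φ) ⇒ sin φ = (K_p − 1)/(K_p + 1) = 0.4382.
φ = arcsin(0.4382) = 25.99°.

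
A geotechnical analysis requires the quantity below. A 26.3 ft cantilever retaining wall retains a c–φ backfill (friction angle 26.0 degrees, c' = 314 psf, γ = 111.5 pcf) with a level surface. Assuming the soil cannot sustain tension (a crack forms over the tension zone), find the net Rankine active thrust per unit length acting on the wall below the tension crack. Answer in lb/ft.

K_a = 0.3905; √K_a = 0.6249.
Tension-crack depth z_c = 2c/(γ√K_a) = 2×314/(111.5×0.6249) = 9.014 ft.
σ_a at base = K_a γ H − 2c√K_a = 0.3905×111.5×26.3 − 2×314×0.6249 = 752.6 psf.
P_a = ½ × 752.6 × (H − z_c) = 0.5×752.6×17.29 = 6505 lb/ft.

6500 lb/ft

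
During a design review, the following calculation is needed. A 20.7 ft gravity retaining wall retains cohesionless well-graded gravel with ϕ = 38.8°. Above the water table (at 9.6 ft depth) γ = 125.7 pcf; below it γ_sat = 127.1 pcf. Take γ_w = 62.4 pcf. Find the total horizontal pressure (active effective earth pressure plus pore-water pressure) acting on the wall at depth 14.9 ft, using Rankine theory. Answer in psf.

K_a = (1 − sin φ)/(1 + sin φ) = 0.2296.
γ' = 127.1 − 62.4 = 64.70 pcf.
Effective vertical stress at 14.9 ft: σ'_v = 125.7×9.6 + 64.70×5.30 = 1550 psf.
σ'_h = K_a σ'_v = 0.2296 × 1550 = 355.7 psf; u = γ_w × 5.30 = 330.7 psf.
Total σ_h = 355.7 + 330.7 = 686.4 psf.

686 psf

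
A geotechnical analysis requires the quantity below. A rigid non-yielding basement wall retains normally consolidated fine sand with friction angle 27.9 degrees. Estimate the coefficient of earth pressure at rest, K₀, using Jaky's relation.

0.532

K₀ = 1 − sin φ' = 1 − sin 27.9° = 0.5321.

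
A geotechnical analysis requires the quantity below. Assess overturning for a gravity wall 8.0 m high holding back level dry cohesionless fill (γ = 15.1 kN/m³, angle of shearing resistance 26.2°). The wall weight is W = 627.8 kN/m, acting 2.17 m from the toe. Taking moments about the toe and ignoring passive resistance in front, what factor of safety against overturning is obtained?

2.73

K_a = tan²(45° − 26.2°/2) = 0.3874.
P_a = ½K_aγH² = 0.5×0.3874×15.1×8.0² = 187.2 kN/m, acting at H/3 = 2.667 m above the base.
Overturning moment M_o = P_a × H/3 = 187.2 × 2.667 = 499.2.
Resisting moment M_r = W × 2.17 = 627.8 × 2.17 = 1362.
FS_overturning = M_r/M_o = 1362/499.2 = 2.729.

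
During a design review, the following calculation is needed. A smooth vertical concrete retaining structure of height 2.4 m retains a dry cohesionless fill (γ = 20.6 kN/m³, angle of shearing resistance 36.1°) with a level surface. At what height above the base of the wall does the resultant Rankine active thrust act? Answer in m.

K_a = 0.2585.
The pressure distribution is triangular, so the resultant acts at H/3 above the base = 2.4/3 = 0.8000 m.

0.800 m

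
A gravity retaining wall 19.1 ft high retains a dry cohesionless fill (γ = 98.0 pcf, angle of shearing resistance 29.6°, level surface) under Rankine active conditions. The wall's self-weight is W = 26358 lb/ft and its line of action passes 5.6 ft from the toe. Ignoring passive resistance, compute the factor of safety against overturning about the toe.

K_a = tan²(45° − 29.6°/2) = 0.3387.
P_a = ½K_aγH² = 0.5×0.3387×98.0×19.1² = 6055 lb/ft, acting at H/3 = 6.367 ft above the base.
Overturning moment M_o = P_a × H/3 = 6055 × 6.367 = 38550.
Resisting moment M_r = W × 5.6 = 26358 × 5.6 = 147600.
FS_overturning = M_r/M_o = 147600/38550 = 3.829.

3.83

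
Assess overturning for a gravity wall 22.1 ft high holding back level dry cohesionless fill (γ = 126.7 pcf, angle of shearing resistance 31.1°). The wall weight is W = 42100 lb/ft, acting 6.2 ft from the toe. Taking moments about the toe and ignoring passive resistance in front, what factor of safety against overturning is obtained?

K_a = tan²(45° − 31.1°/2) = 0.3188.
P_a = ½K_aγH² = 0.5×0.3188×126.7×22.1² = 9864 lb/ft, acting at H/3 = 7.367 ft above the base.
Overturning moment M_o = P_a × H/3 = 9864 × 7.367 = 72660.
Resisting moment M_r = W × 6.2 = 42100 × 6.2 = 261000.
FS_overturning = M_r/M_o = 261000/72660 = 3.592.

3.59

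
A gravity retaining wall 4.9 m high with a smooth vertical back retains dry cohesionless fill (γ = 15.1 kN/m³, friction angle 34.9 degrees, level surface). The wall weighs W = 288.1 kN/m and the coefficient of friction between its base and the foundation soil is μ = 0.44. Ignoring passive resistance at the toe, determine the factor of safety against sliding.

2.57

K_a = tan²(45° − 34.9°/2) = 0.2721.
P_a = ½K_aγH² = 0.5×0.2721×15.1×4.9² = 49.33 kN/m, acting at H/3 = 1.633 m above the base.
FS_sliding = μW / P_a = 0.44×288.1 / 49.33 = 2.570.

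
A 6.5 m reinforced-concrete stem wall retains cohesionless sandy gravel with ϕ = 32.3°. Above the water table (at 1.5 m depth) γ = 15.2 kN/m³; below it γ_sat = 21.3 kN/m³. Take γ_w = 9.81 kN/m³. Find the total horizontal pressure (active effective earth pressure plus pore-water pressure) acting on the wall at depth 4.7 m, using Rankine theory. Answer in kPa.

K_a = (1 − sin φ)/(1 + sin φ) = 0.3035.
γ' = 21.3 − 9.81 = 11.49 kN/m³.
Effective vertical stress at 4.7 m: σ'_v = 15.2×1.5 + 11.49×3.20 = 59.57 kPa.
σ'_h = K_a σ'_v = 0.3035 × 59.57 = 18.08 kPa; u = γ_w × 3.20 = 31.39 kPa.
Total σ_h = 18.08 + 31.39 = 49.47 kPa.

49.5 kPa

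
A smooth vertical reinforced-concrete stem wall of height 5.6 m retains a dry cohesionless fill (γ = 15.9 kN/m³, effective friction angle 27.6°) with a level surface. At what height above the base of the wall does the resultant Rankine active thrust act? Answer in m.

1.87 m

K_a = 0.3668.
The pressure distribution is triangular, so the resultant acts at H/3 above the base = 5.6/3 = 1.867 m.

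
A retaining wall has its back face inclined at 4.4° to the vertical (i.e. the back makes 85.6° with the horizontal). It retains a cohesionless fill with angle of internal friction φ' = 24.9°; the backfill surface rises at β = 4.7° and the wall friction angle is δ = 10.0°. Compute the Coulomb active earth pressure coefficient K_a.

0.432

K_a = sin²(α+φ) / [sin²α · sin(α−δ) · (1 + √{sin(φ+δ)sin(φ−β) / (sin(α−δ)sin(α+β))})²].
With α = 85.6°, φ = 24.9°, δ = 10.0°, β = 4.7°: K_a = 0.4324.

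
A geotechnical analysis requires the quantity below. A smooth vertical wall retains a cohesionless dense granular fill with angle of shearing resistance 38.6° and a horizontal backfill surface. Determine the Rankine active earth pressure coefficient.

K_a = tan²(45° − φ/2) = tan²(25.70°) = 0.2316.

0.232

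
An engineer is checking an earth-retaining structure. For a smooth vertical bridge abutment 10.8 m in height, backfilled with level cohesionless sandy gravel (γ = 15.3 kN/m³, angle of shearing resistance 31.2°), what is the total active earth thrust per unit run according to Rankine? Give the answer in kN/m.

283 kN/m

K_a = tan²(45° − φ/2) = 0.3175.
P_a = ½ K_a γ H² = 0.5 × 0.3175 × 15.3 × 10.8² = 283.3 kN/m.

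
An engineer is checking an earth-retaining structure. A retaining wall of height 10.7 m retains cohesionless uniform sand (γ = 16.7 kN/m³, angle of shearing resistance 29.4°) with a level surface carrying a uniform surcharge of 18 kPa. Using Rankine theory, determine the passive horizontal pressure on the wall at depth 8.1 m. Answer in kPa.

K_p = (1 + sin φ)/(1 − sin φ) = 2.929.
σ_v = γz + q = 16.7 × 8.1 + 18 = 153.3 kPa.
σ_h = K_p σ_v = 2.929 × 153.3 = 448.9 kPa.

449 kPa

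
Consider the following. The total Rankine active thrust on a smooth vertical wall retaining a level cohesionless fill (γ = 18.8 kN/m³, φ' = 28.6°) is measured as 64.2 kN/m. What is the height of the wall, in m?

K_a = 0.3525. P_a = ½ K_a γ H² ⇒ H = √(2P_a/(K_a γ)).
H = √(2×64.2/(0.3525×18.8)) = 4.401 m.

4.40 m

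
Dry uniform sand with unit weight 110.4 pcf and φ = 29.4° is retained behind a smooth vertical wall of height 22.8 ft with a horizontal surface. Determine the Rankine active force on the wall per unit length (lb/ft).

K_a = tan²(45° − φ/2) = 0.3415.
P_a = ½ K_a γ H² = 0.5 × 0.3415 × 110.4 × 22.8² = 9798 lb/ft.

9800 lb/ft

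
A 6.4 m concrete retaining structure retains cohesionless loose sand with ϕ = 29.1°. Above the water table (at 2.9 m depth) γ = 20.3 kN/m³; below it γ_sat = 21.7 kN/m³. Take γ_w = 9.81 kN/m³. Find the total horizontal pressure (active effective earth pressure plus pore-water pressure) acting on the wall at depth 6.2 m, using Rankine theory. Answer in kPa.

66.3 kPa

K_a = (1 − sin φ)/(1 + sin φ) = 0.3456.
γ' = 21.7 − 9.81 = 11.89 kN/m³.
Effective vertical stress at 6.2 m: σ'_v = 20.3×2.9 + 11.89×3.30 = 98.11 kPa.
σ'_h = K_a σ'_v = 0.3456 × 98.11 = 33.90 kPa; u = γ_w × 3.30 = 32.37 kPa.
Total σ_h = 33.90 + 32.37 = 66.28 kPa.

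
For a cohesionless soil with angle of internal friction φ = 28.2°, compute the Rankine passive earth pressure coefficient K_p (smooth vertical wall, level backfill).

K_p = (1 + sin φ)/(1 − sin φ) = tan²(45° + 28.2°/2) = 2.792.

2.79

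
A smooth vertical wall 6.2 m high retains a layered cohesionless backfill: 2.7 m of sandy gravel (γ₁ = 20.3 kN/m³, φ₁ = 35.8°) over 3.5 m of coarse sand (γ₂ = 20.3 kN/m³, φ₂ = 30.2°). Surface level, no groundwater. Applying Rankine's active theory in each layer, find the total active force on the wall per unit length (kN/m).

K_a1 = tan²(45°−35.8°/2) = 0.2619; K_a2 = tan²(45°−30.2°/2) = 0.3307.
Layer 1: σ at base = K_a1 γ₁ h₁ = 14.35 kPa; P₁ = ½×14.35×2.7 = 19.38.
Layer 2: σ_v at top = γ₁h₁ = 54.81; σ_h top = K_a2×54.81 = 18.12; σ_h base = K_a2×(54.81+20.3×3.5) = 41.62.
P₂ = ½(18.12+41.62)×3.5 = 104.5. Total P_a = 19.38+104.5 = 123.9 kN/m.

124 kN/m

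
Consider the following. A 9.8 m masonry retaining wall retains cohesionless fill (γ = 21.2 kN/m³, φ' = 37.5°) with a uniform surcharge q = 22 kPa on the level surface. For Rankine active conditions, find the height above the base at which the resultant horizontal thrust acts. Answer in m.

3.55 m

K_a = 0.2432.
Triangular part P₁ = ½K_aγH² = 247.6 at H/3 = 3.267 m; rectangular part P₂ = K_a q H = 52.43 at H/2 = 4.900 m.
ȳ = (P₁·3.267 + P₂·4.900)/(P₁+P₂) = 3.552 m.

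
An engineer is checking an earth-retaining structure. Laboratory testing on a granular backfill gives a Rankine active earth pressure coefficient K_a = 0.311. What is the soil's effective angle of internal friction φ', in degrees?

K_a = tan²(45° − φ/2) ⇒ 45° − φ/2 = arctan(√0.311) = 29.15°.
φ = 2(45° − 29.15°) = 31.71°.

31.7°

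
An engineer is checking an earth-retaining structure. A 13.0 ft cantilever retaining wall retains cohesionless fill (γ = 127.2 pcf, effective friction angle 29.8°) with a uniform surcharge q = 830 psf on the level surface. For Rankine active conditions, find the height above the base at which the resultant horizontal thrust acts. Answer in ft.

K_a = 0.3360.
Triangular part P₁ = ½K_aγH² = 3612 at H/3 = 4.333 ft; rectangular part P₂ = K_a q H = 3626 at H/2 = 6.500 ft.
ȳ = (P₁·4.333 + P₂·6.500)/(P₁+P₂) = 5.419 ft.

5.42 ft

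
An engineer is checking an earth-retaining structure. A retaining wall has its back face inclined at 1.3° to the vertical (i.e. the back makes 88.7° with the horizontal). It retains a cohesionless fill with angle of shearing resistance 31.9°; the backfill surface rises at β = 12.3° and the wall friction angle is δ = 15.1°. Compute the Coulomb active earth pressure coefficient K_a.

0.339

K_a = sin²(α+φ) / [sin²α · sin(α−δ) · (1 + √{sin(φ+δ)sin(φ−β) / (sin(α−δ)sin(α+β))})²].
With α = 88.7°, φ = 31.9°, δ = 15.1°, β = 12.3°: K_a = 0.3387.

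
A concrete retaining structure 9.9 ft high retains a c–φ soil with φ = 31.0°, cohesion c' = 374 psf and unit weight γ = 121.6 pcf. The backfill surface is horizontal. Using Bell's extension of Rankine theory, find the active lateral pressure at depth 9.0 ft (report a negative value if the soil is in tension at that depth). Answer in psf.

K_a = (1 − sin φ)/(1 + sin φ) = 0.3201.
σ_a = K_a γ z − 2c√K_a = 0.3201×121.6×9.0 − 2×374×0.5658 = -72.88 psf.

-72.9 psf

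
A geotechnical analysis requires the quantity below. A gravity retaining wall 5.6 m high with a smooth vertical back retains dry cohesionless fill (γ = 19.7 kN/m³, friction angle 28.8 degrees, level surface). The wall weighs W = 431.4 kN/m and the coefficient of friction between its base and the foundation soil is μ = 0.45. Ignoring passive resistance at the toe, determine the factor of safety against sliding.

1.80

K_a = tan²(45° − 28.8°/2) = 0.3498.
P_a = ½K_aγH² = 0.5×0.3498×19.7×5.6² = 108.0 kN/m, acting at H/3 = 1.867 m above the base.
FS_sliding = μW / P_a = 0.45×431.4 / 108.0 = 1.797.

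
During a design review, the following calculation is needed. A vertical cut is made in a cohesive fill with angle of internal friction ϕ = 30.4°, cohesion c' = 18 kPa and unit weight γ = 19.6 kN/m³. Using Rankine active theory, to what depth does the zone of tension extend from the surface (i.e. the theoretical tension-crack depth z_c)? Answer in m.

3.21 m

K_a = tan²(45° − 30.4°/2) = 0.3280; √K_a = 0.5727.
The active pressure is zero where K_a γ z = 2c√K_a, so z_c = 2c/(γ√K_a) = 2×18/(19.6×0.5727) = 3.207 m.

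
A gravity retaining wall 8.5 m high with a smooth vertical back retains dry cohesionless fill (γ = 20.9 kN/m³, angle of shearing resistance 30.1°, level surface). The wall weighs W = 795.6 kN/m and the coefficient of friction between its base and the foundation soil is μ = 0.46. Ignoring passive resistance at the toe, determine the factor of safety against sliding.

K_a = tan²(45° − 30.1°/2) = 0.3320.
P_a = ½K_aγH² = 0.5×0.3320×20.9×8.5² = 250.7 kN/m, acting at H/3 = 2.833 m above the base.
FS_sliding = μW / P_a = 0.46×795.6 / 250.7 = 1.460.

1.46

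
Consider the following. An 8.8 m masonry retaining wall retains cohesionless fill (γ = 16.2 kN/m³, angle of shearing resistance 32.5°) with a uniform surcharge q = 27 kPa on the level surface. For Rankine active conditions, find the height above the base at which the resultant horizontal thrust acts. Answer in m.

K_a = 0.3010.
Triangular part P₁ = ½K_aγH² = 188.8 at H/3 = 2.933 m; rectangular part P₂ = K_a q H = 71.51 at H/2 = 4.400 m.
ȳ = (P₁·2.933 + P₂·4.400)/(P₁+P₂) = 3.336 m.

3.34 m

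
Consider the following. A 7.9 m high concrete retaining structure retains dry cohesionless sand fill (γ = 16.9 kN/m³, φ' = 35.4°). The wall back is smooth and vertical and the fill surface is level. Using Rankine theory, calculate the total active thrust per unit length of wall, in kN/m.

K_a = tan²(45° − φ/2) = 0.2664.
P_a = ½ K_a γ H² = 0.5 × 0.2664 × 16.9 × 7.9² = 140.5 kN/m.

140 kN/m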